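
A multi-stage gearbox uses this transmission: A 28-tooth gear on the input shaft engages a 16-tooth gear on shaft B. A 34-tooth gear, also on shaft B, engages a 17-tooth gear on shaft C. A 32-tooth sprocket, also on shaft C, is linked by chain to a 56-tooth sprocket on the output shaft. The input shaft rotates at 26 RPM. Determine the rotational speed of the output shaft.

the input shaft → shaft B (gear mesh, 16/28): 26 ÷ 0.57143 = 45.5 RPM
shaft B → shaft C (gear mesh, 17/34): 45.5 ÷ 0.5 = 91 RPM
shaft C → the output shaft (chain, 56/32): 91 ÷ 1.75 = 52 RPM

52 RPM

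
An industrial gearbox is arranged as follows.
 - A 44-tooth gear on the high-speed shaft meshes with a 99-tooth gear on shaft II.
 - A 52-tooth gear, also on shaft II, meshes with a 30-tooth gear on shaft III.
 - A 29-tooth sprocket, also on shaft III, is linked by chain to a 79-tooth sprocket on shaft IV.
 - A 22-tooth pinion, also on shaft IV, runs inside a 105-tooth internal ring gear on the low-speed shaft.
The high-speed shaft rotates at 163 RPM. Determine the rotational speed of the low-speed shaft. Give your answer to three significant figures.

9.66 RPM

the high-speed shaft → shaft II (gear mesh, 99/44): 163 ÷ 2.25 = 72.444 RPM
shaft II → shaft III (gear mesh, 30/52): 72.444 ÷ 0.57692 = 125.57 RPM
shaft III → shaft IV (chain, 79/29): 125.57 ÷ 2.7241 = 46.095 RPM
shaft IV → the low-speed shaft (internal gear, 105/22): 46.095 ÷ 4.7727 = 9.6581 RPM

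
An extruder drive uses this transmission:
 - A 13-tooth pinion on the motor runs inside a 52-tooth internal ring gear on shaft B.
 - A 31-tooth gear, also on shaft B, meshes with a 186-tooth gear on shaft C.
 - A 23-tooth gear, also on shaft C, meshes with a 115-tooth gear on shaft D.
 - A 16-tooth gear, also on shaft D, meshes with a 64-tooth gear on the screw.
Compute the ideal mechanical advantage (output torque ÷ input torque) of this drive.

480

Each stage contributes driven/driver: internal gear 52/13 = 4, gear mesh 186/31 = 6, gear mesh 115/23 = 5, gear mesh 64/16 = 4.
Overall: 4 × 6 × 5 × 4 = 480.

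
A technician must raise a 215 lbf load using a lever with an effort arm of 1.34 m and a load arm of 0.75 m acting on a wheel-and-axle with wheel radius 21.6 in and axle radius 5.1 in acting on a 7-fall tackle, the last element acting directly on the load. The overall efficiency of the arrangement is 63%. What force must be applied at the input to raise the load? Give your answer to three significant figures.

Lever MA = effort arm / load arm = 1.34/0.75 = 1.7867.
Wheel-and-axle MA = R/r = 21.6/5.1 = 4.2353.
Block-and-tackle MA = number of supporting rope parts = 7.
Combined ideal MA = 1.7867 × 4.2353 × 7 = 52.969.
Actual MA = 52.969 × 0.63 = 33.371.
Effort = load / actual MA = 215 / 33.371 = 6.4428 lbf.

6.44 lbf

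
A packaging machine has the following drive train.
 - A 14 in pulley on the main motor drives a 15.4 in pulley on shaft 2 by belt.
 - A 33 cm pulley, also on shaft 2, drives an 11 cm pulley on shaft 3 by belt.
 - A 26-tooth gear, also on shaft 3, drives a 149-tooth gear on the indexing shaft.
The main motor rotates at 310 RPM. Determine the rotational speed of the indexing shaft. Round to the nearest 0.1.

belt 15.4/14 = 1.1 → 310/1.1 = 281.82 RPM
belt 11/33 = 0.33333 → 281.82/0.33333 = 845.45 RPM
gear mesh 149/26 = 5.7308 → 845.45/5.7308 = 147.53 RPM

147.5 RPM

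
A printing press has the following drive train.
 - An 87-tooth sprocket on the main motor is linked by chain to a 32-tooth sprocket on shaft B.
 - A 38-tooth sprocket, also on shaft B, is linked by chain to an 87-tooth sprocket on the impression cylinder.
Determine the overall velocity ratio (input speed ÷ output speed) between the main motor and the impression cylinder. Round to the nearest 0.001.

0.842

Each stage contributes driven/driver: chain 32/87 = 0.36782, chain 87/38 = 2.2895.
Overall: 0.36782 × 2.2895 = 0.84211.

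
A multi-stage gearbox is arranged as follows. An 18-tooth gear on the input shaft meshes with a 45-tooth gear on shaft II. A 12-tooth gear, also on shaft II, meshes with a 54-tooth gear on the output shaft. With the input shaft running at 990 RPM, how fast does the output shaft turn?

88 RPM

Gear mesh: ratio = 45/18 = 2.5, so shaft II turns at 990 / 2.5 = 396 RPM.
Gear mesh: ratio = 54/12 = 4.5, so the output shaft turns at 396 / 4.5 = 88 RPM.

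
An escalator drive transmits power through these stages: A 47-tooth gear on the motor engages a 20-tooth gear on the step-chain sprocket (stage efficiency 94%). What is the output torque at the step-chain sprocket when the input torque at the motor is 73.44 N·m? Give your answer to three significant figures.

29.4 N·m

gear mesh 20/47 = 0.42553 → τ = 73.44·0.42553·0.94 = 29.376 N·m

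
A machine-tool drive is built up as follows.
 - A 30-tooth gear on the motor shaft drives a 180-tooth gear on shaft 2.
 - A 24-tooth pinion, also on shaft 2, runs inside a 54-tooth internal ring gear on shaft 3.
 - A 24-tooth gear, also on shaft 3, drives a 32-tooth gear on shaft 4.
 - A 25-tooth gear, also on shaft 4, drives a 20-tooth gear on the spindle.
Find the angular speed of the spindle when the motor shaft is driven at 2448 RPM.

Gear mesh: ratio = 180/30 = 6, so shaft 2 turns at 2448 / 6 = 408 RPM.
Internal gear: ratio = 54/24 = 2.25, so shaft 3 turns at 408 / 2.25 = 181.33 RPM.
Gear mesh: ratio = 32/24 = 1.3333, so shaft 4 turns at 181.33 / 1.3333 = 136 RPM.
Gear mesh: ratio = 20/25 = 0.8, so the spindle turns at 136 / 0.8 = 170 RPM.

170 RPM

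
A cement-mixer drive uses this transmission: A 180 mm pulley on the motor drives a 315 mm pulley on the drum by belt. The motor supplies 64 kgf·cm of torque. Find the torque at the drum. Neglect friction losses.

After the belt (315/180): 64 × 1.75 = 112 kgf·cm

112 kgf·cm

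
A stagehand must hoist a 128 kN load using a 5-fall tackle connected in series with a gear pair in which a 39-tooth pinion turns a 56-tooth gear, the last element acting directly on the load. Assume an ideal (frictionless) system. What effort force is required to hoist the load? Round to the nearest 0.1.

17.8 kN

Block-and-tackle MA = number of supporting rope parts = 5.
Gear pair MA = 56/39 = 1.4359.
Combined ideal MA = 5 × 1.4359 = 7.1795.
Effort = load / MA = 128 / 7.1795 = 17.829 kN.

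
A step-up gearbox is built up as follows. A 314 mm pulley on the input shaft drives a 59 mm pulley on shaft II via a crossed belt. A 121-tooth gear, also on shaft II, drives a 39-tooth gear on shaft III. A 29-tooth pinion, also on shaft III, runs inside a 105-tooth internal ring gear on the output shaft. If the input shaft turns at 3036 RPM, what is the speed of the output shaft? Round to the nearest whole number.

13846 RPM

the input shaft → shaft II (belt, 59/314): 3036 ÷ 0.1879 = 16158 RPM
shaft II → shaft III (gear mesh, 39/121): 16158 ÷ 0.32231 = 50130 RPM
shaft III → the output shaft (internal gear, 105/29): 50130 ÷ 3.6207 = 13846 RPM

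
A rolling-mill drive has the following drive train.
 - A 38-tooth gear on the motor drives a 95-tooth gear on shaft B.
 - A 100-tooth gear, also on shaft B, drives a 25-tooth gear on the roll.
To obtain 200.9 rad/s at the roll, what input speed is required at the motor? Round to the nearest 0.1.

Overall ratio R = 2.5 × 0.25 = 0.625.
Required input speed = output speed × R = 200.9 × 0.625 = 125.56 rad/s.

125.6 rad/s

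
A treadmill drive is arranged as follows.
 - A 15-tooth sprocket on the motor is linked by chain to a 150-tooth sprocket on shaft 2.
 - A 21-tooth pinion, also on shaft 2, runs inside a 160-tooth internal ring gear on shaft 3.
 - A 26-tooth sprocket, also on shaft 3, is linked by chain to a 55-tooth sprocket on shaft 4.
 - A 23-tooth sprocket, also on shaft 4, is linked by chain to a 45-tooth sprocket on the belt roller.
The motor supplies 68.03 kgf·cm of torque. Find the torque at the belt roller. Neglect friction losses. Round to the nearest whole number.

21452 kgf·cm

chain 150/15 = 10 → τ = 68.03·10 = 680.3 kgf·cm
internal gear 160/21 = 7.619 → τ = 680.3·7.619 = 5183.2 kgf·cm
chain 55/26 = 2.1154 → τ = 5183.2·2.1154 = 10965 kgf·cm
chain 45/23 = 1.9565 → τ = 10965·1.9565 = 21452 kgf·cm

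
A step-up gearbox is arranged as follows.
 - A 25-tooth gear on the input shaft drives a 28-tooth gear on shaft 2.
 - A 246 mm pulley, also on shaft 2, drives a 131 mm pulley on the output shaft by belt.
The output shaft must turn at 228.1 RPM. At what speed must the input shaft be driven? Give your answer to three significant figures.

136 RPM

Overall ratio R = 1.12 × 0.53252 = 0.59642.
Required input speed = output speed × R = 228.1 × 0.59642 = 136.04 RPM.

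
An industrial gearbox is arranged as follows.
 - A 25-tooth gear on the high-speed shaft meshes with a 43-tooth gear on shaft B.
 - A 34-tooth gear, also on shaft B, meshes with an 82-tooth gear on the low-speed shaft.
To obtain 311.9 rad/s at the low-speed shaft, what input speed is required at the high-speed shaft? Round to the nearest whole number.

Overall ratio R = 1.72 × 2.4118 = 4.1482.
Required input speed = output speed × R = 311.9 × 4.1482 = 1293.8 rad/s.

1294 rad/s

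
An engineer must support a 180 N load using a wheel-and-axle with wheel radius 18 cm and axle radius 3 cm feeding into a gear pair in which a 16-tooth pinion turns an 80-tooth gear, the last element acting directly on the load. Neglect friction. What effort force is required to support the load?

Wheel-and-axle MA = R/r = 18/3 = 6.
Gear pair MA = 80/16 = 5.
Combined ideal MA = 6 × 5 = 30.
Effort = load / MA = 180 / 30 = 6 N.

6 N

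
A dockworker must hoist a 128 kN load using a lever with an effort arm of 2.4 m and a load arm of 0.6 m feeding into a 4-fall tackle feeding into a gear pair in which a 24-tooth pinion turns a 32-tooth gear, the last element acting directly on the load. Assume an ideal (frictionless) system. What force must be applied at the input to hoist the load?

6 kN

Lever MA = effort arm / load arm = 2.4/0.6 = 4.
Block-and-tackle MA = number of supporting rope parts = 4.
Gear pair MA = 32/24 = 1.3333.
Combined ideal MA = 4 × 4 × 1.3333 = 21.333.
Effort = load / MA = 128 / 21.333 = 6 kN.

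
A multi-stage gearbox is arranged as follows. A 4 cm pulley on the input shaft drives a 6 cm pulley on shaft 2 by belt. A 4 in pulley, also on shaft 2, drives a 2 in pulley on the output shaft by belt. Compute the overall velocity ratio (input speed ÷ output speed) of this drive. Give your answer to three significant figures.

Each stage contributes driven/driver: belt 6/4 = 1.5, belt 2/4 = 0.5.
Overall: 1.5 × 0.5 = 0.75.

0.750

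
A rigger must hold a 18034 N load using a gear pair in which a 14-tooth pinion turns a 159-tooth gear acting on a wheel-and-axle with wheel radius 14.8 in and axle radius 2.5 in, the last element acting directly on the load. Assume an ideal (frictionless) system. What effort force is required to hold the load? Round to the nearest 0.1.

Gear pair MA = 159/14 = 11.357.
Wheel-and-axle MA = R/r = 14.8/2.5 = 5.92.
Combined ideal MA = 11.357 × 5.92 = 67.234.
Effort = load / MA = 18034 / 67.234 = 268.23 N.

268.2 N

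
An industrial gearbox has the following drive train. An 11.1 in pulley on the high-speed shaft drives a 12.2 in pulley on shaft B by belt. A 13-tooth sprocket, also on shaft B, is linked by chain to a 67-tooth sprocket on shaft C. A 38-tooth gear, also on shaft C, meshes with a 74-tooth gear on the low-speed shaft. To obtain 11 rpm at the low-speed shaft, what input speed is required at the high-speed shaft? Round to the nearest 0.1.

121.3 rpm

Overall ratio R = 1.0991 × 5.1538 × 1.9474 = 11.031.
Required input speed = output speed × R = 11 × 11.031 = 121.34 rpm.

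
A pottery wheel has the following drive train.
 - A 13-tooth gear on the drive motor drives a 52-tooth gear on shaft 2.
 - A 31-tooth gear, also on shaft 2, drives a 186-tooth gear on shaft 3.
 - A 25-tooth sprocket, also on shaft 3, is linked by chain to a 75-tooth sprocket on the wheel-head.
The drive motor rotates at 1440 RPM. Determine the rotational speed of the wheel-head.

20 RPM

the drive motor → shaft 2 (gear mesh, 52/13): 1440 ÷ 4 = 360 RPM
shaft 2 → shaft 3 (gear mesh, 186/31): 360 ÷ 6 = 60 RPM
shaft 3 → the wheel-head (chain, 75/25): 60 ÷ 3 = 20 RPM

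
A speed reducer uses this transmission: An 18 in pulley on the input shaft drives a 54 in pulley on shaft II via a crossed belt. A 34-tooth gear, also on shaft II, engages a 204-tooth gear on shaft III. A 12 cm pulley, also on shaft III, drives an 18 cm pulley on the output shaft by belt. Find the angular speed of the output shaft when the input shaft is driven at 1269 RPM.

belt 54/18 = 3 → 1269/3 = 423 RPM
gear mesh 204/34 = 6 → 423/6 = 70.5 RPM
belt 18/12 = 1.5 → 70.5/1.5 = 47 RPM

47 RPM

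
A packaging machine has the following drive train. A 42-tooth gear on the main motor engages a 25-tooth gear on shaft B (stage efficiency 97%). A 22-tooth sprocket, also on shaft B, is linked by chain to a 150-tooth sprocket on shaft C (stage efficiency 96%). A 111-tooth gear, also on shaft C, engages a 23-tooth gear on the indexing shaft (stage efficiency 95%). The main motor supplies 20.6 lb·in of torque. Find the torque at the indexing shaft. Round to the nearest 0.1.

Gear mesh: ratio = 25/42 = 0.59524; torque at shaft B = 20.6 × 0.59524 × 0.97 = 11.894 lb·in.
Chain: ratio = 150/22 = 6.8182; torque at shaft C = 11.894 × 6.8182 × 0.96 = 77.852 lb·in.
Gear mesh: ratio = 23/111 = 0.20721; torque at the indexing shaft = 77.852 × 0.20721 × 0.95 = 15.325 lb·in.

15.3 lb·in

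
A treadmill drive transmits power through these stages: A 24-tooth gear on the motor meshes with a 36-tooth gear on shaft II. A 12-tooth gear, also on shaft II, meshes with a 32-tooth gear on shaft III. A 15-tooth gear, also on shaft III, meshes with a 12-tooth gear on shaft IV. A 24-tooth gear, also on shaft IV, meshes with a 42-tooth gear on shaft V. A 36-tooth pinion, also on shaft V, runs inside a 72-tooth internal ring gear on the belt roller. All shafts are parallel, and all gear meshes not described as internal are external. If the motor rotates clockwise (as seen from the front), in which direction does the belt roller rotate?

clockwise

the motor → shaft II: external mesh, 1 reversal → CCW.
shaft II → shaft III: external mesh, 1 reversal → CW.
shaft III → shaft IV: external mesh, 1 reversal → CCW.
shaft IV → shaft V: external mesh, 1 reversal → CW.
shaft V → the belt roller: internal mesh, same direction → CW.
4 reversals in total — an even number — so the belt roller turns the same way as the motor.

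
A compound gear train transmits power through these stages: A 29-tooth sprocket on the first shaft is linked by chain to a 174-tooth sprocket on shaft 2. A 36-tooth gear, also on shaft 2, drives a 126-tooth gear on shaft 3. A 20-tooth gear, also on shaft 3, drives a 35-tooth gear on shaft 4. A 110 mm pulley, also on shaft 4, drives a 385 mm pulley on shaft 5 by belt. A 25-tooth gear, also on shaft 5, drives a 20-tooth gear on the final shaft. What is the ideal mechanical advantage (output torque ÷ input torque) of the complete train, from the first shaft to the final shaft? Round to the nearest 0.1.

102.9

Each stage contributes driven/driver: chain 174/29 = 6, gear mesh 126/36 = 3.5, gear mesh 35/20 = 1.75, belt 385/110 = 3.5, gear mesh 20/25 = 0.8.
Overall: 6 × 3.5 × 1.75 × 3.5 × 0.8 = 102.9.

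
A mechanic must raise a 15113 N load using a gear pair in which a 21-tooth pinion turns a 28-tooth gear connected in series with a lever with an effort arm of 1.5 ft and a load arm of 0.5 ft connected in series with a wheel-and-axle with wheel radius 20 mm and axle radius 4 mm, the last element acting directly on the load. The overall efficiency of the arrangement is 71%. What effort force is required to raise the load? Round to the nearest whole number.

1064 N

Gear pair MA = 28/21 = 1.3333.
Lever MA = effort arm / load arm = 1.5/0.5 = 3.
Wheel-and-axle MA = R/r = 20/4 = 5.
Combined ideal MA = 1.3333 × 3 × 5 = 20.
Actual MA = 20 × 0.71 = 14.2.
Effort = load / actual MA = 15113 / 14.2 = 1064.3 N.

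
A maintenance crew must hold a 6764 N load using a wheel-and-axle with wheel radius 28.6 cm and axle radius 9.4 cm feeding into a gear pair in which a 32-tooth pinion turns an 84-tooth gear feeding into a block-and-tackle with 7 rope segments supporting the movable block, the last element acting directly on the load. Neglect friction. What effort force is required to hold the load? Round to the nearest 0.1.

121.0 N

Wheel-and-axle MA = R/r = 28.6/9.4 = 3.0426.
Gear pair MA = 84/32 = 2.625.
Block-and-tackle MA = number of supporting rope parts = 7.
Combined ideal MA = 3.0426 × 2.625 × 7 = 55.907.
Effort = load / MA = 6764 / 55.907 = 120.99 N.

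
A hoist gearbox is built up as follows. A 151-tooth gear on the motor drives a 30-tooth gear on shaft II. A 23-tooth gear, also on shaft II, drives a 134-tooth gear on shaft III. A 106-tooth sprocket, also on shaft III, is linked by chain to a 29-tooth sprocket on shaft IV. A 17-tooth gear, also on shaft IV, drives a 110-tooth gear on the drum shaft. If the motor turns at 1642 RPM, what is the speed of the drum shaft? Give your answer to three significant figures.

Gear mesh: ratio = 30/151 = 0.19868, so shaft II turns at 1642 / 0.19868 = 8264.7 RPM.
Gear mesh: ratio = 134/23 = 5.8261, so shaft III turns at 8264.7 / 5.8261 = 1418.6 RPM.
Chain: ratio = 29/106 = 0.27358, so shaft IV turns at 1418.6 / 0.27358 = 5185.1 RPM.
Gear mesh: ratio = 110/17 = 6.4706, so the drum shaft turns at 5185.1 / 6.4706 = 801.34 RPM.

801 RPM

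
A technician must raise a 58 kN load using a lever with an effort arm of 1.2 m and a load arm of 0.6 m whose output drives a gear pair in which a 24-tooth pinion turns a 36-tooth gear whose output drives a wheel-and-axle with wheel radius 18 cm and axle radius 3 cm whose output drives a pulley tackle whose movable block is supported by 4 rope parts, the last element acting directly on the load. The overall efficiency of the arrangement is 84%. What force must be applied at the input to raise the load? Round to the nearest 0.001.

0.959 kN

Lever MA = effort arm / load arm = 1.2/0.6 = 2.
Gear pair MA = 36/24 = 1.5.
Wheel-and-axle MA = R/r = 18/3 = 6.
Block-and-tackle MA = number of supporting rope parts = 4.
Combined ideal MA = 2 × 1.5 × 6 × 4 = 72.
Actual MA = 72 × 0.84 = 60.48.
Effort = load / actual MA = 58 / 60.48 = 0.95899 kN.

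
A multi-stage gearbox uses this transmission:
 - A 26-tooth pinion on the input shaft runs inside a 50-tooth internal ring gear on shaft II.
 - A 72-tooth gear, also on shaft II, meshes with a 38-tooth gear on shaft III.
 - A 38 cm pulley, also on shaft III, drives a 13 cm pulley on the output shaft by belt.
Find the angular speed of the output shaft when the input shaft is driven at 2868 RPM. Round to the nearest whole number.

8260 RPM

the input shaft → shaft II (internal gear, 50/26): 2868 ÷ 1.9231 = 1491.4 RPM
shaft II → shaft III (gear mesh, 38/72): 1491.4 ÷ 0.52778 = 2825.7 RPM
shaft III → the output shaft (belt, 13/38): 2825.7 ÷ 0.34211 = 8259.8 RPM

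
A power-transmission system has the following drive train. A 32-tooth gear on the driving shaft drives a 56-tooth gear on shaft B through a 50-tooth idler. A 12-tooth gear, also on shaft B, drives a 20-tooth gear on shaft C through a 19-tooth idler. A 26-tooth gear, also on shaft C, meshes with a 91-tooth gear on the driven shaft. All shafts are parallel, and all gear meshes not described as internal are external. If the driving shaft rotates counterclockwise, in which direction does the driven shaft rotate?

clockwise

the driving shaft → shaft B: driver → idler → driven is 2 external meshes, 2 reversals → CCW.
shaft B → shaft C: driver → idler → driven is 2 external meshes, 2 reversals → CCW.
shaft C → the driven shaft: external mesh, 1 reversal → CW.
5 reversals in total — an odd number — so the driven shaft turns opposite to the driving shaft.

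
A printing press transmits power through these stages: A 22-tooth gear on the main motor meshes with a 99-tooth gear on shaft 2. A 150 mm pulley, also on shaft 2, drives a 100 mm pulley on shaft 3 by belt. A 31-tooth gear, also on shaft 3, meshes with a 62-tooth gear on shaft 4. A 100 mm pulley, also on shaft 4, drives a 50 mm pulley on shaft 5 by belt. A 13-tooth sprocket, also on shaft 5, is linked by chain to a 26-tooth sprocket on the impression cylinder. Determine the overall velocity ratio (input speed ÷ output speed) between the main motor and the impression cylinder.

Each stage contributes driven/driver: gear mesh 99/22 = 4.5, belt 100/150 = 0.66667, gear mesh 62/31 = 2, belt 50/100 = 0.5, chain 26/13 = 2.
Overall: 4.5 × 0.66667 × 2 × 0.5 × 2 = 6.

6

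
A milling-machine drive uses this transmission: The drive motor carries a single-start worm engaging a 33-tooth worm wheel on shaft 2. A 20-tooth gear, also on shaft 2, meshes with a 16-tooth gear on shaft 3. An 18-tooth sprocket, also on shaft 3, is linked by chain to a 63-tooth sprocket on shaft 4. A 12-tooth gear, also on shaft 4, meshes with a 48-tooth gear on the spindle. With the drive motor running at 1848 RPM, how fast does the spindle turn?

Worm: ratio = 33/1 = 33, so shaft 2 turns at 1848 / 33 = 56 RPM.
Gear mesh: ratio = 16/20 = 0.8, so shaft 3 turns at 56 / 0.8 = 70 RPM.
Chain: ratio = 63/18 = 3.5, so shaft 4 turns at 70 / 3.5 = 20 RPM.
Gear mesh: ratio = 48/12 = 4, so the spindle turns at 20 / 4 = 5 RPM.

5 RPM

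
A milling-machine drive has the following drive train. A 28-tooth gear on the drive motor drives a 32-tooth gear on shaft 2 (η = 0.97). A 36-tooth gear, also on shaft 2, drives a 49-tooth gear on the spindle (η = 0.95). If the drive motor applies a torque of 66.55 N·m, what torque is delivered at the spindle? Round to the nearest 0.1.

95.4 N·m

After the gear mesh (32/28): 66.55 × 1.1429 × 0.97 = 73.775 N·m
After the gear mesh (49/36): 73.775 × 1.3611 × 0.95 = 95.396 N·m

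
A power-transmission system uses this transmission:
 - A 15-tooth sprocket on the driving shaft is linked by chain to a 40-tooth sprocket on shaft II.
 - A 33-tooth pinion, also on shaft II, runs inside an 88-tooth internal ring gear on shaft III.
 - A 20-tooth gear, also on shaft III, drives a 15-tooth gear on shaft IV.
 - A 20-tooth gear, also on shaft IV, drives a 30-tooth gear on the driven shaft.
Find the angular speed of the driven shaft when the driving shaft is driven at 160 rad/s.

20 rad/s

chain 40/15 = 2.6667 → 160/2.6667 = 60 rad/s
internal gear 88/33 = 2.6667 → 60/2.6667 = 22.5 rad/s
gear mesh 15/20 = 0.75 → 22.5/0.75 = 30 rad/s
gear mesh 30/20 = 1.5 → 30/1.5 = 20 rad/s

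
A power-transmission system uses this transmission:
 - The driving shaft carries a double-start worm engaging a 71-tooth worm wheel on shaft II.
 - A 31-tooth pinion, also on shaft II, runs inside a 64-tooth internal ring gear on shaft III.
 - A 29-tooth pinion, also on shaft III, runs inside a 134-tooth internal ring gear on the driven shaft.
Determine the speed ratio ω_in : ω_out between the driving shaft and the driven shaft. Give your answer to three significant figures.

339

Each stage contributes driven/driver: worm 71/2 = 35.5, internal gear 64/31 = 2.0645, internal gear 134/29 = 4.6207.
Overall: 35.5 × 2.0645 × 4.6207 = 338.65.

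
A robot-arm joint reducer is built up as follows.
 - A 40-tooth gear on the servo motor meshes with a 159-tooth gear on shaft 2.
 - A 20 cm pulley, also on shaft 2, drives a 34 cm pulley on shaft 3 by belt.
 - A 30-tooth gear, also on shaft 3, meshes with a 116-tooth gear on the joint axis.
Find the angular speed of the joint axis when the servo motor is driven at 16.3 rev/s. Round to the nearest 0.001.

the servo motor → shaft 2 (gear mesh, 159/40): 16.3 ÷ 3.975 = 4.1006 rev/s
shaft 2 → shaft 3 (belt, 34/20): 4.1006 ÷ 1.7 = 2.4121 rev/s
shaft 3 → the joint axis (gear mesh, 116/30): 2.4121 ÷ 3.8667 = 0.62383 rev/s

0.624 rev/s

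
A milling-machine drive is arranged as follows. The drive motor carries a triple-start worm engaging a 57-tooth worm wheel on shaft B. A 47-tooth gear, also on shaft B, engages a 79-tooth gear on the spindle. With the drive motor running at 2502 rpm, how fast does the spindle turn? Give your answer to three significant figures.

78.3 rpm

the drive motor → shaft B (worm, 57/3): 2502 ÷ 19 = 131.68 rpm
shaft B → the spindle (gear mesh, 79/47): 131.68 ÷ 1.6809 = 78.344 rpm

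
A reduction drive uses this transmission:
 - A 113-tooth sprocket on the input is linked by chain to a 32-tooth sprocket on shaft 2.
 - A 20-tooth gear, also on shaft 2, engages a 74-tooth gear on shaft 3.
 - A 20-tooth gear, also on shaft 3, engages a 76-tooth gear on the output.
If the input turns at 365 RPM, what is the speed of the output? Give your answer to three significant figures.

the input → shaft 2 (chain, 32/113): 365 ÷ 0.28319 = 1288.9 RPM
shaft 2 → shaft 3 (gear mesh, 74/20): 1288.9 ÷ 3.7 = 348.35 RPM
shaft 3 → the output (gear mesh, 76/20): 348.35 ÷ 3.8 = 91.672 RPM

91.7 RPM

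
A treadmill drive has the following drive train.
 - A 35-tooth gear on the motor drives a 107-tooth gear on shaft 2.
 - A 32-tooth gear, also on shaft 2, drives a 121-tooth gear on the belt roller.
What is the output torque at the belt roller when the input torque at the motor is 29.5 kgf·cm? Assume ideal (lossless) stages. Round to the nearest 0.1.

341.0 kgf·cm

gear mesh 107/35 = 3.0571 → τ = 29.5·3.0571 = 90.186 kgf·cm
gear mesh 121/32 = 3.7812 → τ = 90.186·3.7812 = 341.01 kgf·cm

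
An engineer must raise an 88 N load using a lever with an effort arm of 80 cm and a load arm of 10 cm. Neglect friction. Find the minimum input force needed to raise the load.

11 N

Lever MA = effort arm / load arm = 80/10 = 8.
Effort = load / MA = 88 / 8 = 11 N.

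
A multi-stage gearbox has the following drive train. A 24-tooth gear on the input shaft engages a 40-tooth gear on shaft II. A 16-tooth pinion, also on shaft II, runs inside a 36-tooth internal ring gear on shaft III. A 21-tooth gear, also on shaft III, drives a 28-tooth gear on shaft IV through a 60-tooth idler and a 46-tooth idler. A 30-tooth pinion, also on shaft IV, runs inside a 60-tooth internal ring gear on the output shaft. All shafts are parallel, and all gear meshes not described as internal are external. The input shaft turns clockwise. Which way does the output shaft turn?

clockwise

the input shaft → shaft II: external mesh, 1 reversal → CCW.
shaft II → shaft III: internal mesh, same direction → CCW.
shaft III → shaft IV: driver → idler → idler → driven is 3 external meshes, 3 reversals → CW.
shaft IV → the output shaft: internal mesh, same direction → CW.
4 reversals in total — an even number — so the output shaft turns the same way as the input shaft.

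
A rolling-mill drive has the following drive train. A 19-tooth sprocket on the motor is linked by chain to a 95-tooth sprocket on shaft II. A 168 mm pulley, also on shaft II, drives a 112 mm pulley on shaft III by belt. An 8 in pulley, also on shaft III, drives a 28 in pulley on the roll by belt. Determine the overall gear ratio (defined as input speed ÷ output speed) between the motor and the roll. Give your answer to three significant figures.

11.7

Each stage contributes driven/driver: chain 95/19 = 5, belt 112/168 = 0.66667, belt 28/8 = 3.5.
Overall: 5 × 0.66667 × 3.5 = 11.667.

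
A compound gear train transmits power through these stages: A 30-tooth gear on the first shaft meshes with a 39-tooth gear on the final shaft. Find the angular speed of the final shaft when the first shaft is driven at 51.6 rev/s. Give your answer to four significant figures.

the first shaft → the final shaft (gear mesh, 39/30): 51.6 ÷ 1.3 = 39.692 rev/s

39.69 rev/s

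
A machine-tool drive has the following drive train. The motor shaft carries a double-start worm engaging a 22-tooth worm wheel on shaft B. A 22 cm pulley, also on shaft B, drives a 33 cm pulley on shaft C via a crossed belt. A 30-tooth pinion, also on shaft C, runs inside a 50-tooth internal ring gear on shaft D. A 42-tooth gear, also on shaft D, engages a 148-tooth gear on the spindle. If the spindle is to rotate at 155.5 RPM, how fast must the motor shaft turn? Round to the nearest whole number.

15069 RPM

Overall ratio R = 11 × 1.5 × 1.6667 × 3.5238 = 96.905.
Required input speed = output speed × R = 155.5 × 96.905 = 15069 RPM.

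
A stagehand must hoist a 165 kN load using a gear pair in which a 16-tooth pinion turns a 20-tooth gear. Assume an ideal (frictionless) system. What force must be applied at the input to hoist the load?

132 kN

Gear pair MA = 20/16 = 1.25.
Effort = load / MA = 165 / 1.25 = 132 kN.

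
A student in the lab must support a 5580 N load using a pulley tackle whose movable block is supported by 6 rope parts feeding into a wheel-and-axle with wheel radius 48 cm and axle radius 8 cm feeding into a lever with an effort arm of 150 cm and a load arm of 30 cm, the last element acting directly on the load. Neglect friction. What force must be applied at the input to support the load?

31 N

Block-and-tackle MA = number of supporting rope parts = 6.
Wheel-and-axle MA = R/r = 48/8 = 6.
Lever MA = effort arm / load arm = 150/30 = 5.
Combined ideal MA = 6 × 6 × 5 = 180.
Effort = load / MA = 5580 / 180 = 31 N.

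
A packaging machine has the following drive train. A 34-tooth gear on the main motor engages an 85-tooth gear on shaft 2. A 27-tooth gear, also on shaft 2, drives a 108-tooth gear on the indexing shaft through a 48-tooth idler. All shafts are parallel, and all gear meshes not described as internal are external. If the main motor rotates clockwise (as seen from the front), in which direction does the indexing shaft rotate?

the main motor → shaft 2: external mesh, 1 reversal → CCW.
shaft 2 → the indexing shaft: driver → idler → driven is 2 external meshes, 2 reversals → CCW.
3 reversals in total — an odd number — so the indexing shaft turns opposite to the main motor.

counterclockwise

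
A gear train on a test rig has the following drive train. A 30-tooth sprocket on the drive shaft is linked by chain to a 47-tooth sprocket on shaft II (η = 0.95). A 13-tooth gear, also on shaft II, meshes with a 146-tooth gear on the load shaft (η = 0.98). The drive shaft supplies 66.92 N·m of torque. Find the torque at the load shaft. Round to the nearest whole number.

After the chain (47/30): 66.92 × 1.5667 × 0.95 = 99.599 N·m
After the gear mesh (146/13): 99.599 × 11.231 × 0.98 = 1096.2 N·m

1096 N·m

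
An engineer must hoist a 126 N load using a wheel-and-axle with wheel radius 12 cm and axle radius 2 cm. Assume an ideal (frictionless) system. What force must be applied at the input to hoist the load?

21 N

Wheel-and-axle MA = R/r = 12/2 = 6.
Effort = load / MA = 126 / 6 = 21 N.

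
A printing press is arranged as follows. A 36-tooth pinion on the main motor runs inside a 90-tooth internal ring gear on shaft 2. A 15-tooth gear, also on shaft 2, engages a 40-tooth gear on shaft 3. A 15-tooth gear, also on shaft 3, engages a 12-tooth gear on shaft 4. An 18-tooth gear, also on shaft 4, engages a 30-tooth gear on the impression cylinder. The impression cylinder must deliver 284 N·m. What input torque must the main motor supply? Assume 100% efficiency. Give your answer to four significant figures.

31.95 N·m

Overall ratio R = 2.5 × 2.6667 × 0.8 × 1.6667 = 8.8889.
Input torque = output torque / R = 284 / 8.8889 = 31.95 N·m.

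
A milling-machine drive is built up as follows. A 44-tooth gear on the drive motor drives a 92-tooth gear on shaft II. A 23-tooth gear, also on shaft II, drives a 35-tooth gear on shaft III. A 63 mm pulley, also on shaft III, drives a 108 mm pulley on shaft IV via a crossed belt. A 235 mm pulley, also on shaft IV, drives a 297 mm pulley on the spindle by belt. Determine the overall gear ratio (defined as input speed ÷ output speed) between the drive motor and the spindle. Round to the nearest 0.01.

6.89

Each stage contributes driven/driver: gear mesh 92/44 = 2.0909, gear mesh 35/23 = 1.5217, belt 108/63 = 1.7143, belt 297/235 = 1.2638.
Overall: 2.0909 × 1.5217 × 1.7143 × 1.2638 = 6.8936.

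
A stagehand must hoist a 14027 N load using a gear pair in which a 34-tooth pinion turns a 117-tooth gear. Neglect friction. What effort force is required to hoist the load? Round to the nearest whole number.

4076 N

Gear pair MA = 117/34 = 3.4412.
Effort = load / MA = 14027 / 3.4412 = 4076.2 N.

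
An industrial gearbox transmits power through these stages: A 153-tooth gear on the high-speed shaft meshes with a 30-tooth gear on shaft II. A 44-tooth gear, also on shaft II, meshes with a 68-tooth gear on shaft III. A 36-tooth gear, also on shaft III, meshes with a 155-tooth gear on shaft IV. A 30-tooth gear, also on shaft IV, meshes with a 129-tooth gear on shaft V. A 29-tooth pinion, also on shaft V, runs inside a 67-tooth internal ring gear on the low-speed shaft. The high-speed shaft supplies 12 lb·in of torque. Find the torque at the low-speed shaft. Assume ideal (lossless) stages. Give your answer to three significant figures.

156 lb·in

Gear mesh: ratio = 30/153 = 0.19608; torque at shaft II = 12 × 0.19608 = 2.3529 lb·in.
Gear mesh: ratio = 68/44 = 1.5455; torque at shaft III = 2.3529 × 1.5455 = 3.6364 lb·in.
Gear mesh: ratio = 155/36 = 4.3056; torque at shaft IV = 3.6364 × 4.3056 = 15.657 lb·in.
Gear mesh: ratio = 129/30 = 4.3; torque at shaft V = 15.657 × 4.3 = 67.323 lb·in.
Internal gear: ratio = 67/29 = 2.3103; torque at the low-speed shaft = 67.323 × 2.3103 = 155.54 lb·in.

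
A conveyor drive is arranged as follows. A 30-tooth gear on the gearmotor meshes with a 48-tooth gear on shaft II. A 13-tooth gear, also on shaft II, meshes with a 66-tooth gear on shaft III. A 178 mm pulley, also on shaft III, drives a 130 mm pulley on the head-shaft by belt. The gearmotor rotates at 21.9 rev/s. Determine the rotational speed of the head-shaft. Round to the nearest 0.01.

3.69 rev/s

gear mesh 48/30 = 1.6 → 21.9/1.6 = 13.687 rev/s
gear mesh 66/13 = 5.0769 → 13.687/5.0769 = 2.696 rev/s
belt 130/178 = 0.73034 → 2.696/0.73034 = 3.6915 rev/s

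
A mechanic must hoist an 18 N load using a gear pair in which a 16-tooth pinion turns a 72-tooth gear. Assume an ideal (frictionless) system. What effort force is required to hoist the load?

4 N

Gear pair MA = 72/16 = 4.5.
Effort = load / MA = 18 / 4.5 = 4 N.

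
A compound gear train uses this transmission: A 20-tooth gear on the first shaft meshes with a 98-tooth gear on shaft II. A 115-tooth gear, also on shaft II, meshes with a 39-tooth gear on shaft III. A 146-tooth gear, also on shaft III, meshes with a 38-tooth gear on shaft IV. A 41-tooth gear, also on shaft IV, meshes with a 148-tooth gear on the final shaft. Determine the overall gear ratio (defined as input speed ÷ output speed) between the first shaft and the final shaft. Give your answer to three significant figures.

1.56

Each stage contributes driven/driver: gear mesh 98/20 = 4.9, gear mesh 39/115 = 0.33913, gear mesh 38/146 = 0.26027, gear mesh 148/41 = 3.6098.
Overall: 4.9 × 0.33913 × 0.26027 × 3.6098 = 1.5612.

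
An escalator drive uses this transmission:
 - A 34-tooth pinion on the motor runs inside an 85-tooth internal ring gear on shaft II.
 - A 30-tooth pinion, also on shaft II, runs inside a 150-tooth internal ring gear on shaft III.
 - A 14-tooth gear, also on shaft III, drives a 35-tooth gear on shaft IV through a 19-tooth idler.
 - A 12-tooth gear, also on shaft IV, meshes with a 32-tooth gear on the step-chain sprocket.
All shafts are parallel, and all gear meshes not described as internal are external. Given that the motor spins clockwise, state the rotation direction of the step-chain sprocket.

the motor → shaft II: internal mesh, same direction → CW.
shaft II → shaft III: internal mesh, same direction → CW.
shaft III → shaft IV: driver → idler → driven is 2 external meshes, 2 reversals → CW.
shaft IV → the step-chain sprocket: external mesh, 1 reversal → CCW.
3 reversals in total — an odd number — so the step-chain sprocket turns opposite to the motor.

counterclockwise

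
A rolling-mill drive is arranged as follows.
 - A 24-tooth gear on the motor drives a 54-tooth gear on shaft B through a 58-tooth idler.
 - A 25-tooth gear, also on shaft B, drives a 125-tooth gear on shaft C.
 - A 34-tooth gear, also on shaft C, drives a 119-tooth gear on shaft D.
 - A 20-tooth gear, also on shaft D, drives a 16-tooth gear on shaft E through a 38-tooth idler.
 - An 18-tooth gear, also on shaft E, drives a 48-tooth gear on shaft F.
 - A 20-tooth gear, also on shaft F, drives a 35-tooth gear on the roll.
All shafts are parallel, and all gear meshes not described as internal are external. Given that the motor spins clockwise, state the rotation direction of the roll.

the motor → shaft B: driver → idler → driven is 2 external meshes, 2 reversals → CW.
shaft B → shaft C: external mesh, 1 reversal → CCW.
shaft C → shaft D: external mesh, 1 reversal → CW.
shaft D → shaft E: driver → idler → driven is 2 external meshes, 2 reversals → CW.
shaft E → shaft F: external mesh, 1 reversal → CCW.
shaft F → the roll: external mesh, 1 reversal → CW.
8 reversals in total — an even number — so the roll turns the same way as the motor.

clockwise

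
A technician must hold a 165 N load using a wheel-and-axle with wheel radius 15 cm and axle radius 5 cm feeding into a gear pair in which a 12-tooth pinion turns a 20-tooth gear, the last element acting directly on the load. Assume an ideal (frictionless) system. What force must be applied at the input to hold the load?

33 N

Wheel-and-axle MA = R/r = 15/5 = 3.
Gear pair MA = 20/12 = 1.6667.
Combined ideal MA = 3 × 1.6667 = 5.
Effort = load / MA = 165 / 5 = 33 N.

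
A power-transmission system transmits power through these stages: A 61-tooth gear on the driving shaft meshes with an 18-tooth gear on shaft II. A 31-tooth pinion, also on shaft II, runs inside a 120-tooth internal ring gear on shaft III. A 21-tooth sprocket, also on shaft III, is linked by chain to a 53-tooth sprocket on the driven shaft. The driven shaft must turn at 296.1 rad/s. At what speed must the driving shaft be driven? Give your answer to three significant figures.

Overall ratio R = 0.29508 × 3.871 × 2.5238 = 2.8828.
Required input speed = output speed × R = 296.1 × 2.8828 = 853.61 rad/s.

854 rad/s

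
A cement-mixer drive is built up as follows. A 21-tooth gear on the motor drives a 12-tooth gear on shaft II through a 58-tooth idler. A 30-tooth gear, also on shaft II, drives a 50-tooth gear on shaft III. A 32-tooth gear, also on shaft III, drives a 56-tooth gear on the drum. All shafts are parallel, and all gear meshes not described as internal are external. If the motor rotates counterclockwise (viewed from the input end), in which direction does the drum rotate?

the motor → shaft II: driver → idler → driven is 2 external meshes, 2 reversals → CCW.
shaft II → shaft III: external mesh, 1 reversal → CW.
shaft III → the drum: external mesh, 1 reversal → CCW.
4 reversals in total — an even number — so the drum turns the same way as the motor.

counterclockwise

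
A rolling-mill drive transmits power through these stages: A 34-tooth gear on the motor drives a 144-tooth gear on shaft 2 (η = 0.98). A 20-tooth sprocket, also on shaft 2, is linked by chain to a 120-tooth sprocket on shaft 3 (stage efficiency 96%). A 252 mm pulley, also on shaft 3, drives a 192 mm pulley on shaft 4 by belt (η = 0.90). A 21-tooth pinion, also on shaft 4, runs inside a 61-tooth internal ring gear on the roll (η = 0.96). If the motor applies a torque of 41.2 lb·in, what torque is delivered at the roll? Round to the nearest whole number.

gear mesh 144/34 = 4.2353 → τ = 41.2·4.2353·0.98 = 171 lb·in
chain 120/20 = 6 → τ = 171·6·0.96 = 984.98 lb·in
belt 192/252 = 0.7619 → τ = 984.98·0.7619·0.90 = 675.42 lb·in
internal gear 61/21 = 2.9048 → τ = 675.42·2.9048·0.96 = 1883.5 lb·in

1883 lb·in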